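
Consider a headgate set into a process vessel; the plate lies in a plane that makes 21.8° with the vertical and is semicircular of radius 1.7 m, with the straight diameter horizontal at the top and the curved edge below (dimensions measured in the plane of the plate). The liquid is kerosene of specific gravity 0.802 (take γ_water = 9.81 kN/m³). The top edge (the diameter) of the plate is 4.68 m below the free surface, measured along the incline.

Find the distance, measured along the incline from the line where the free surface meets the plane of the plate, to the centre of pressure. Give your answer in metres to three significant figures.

y_p = 5.44 m

γ = 0.802 × 9.81 = 7.86762 kN/m³.
The plate makes 21.8° with the vertical, i.e. θ = 90° − 21.8° = 68.2° to the horizontal. Measuring y along the incline from the free-surface line, vertical depth h = y·sinθ with sinθ = 0.928486.
The centroid of a semicircle lies 4r/(3π) = 0.721502 m from the diameter, here below the top edge, so y_c = 4.68 + 0.721502 = 5.4015 m and h_c = 5.4015 × 0.928486 = 5.01522 m.
A = πr²/2 = π × 1.7²/2 = 4.5396 m².
Resultant F = γ·h_c·A = 7.86762 × 5.01522 × 4.5396 = 179.123 kN.
I_c = (π/8 − 8/(9π))·r⁴ = 0.109757 × 1.7⁴ = 0.916701 m⁴.
Centre of pressure: y_p = y_c + I_c/(y_c·A) = 5.4015 + 0.916701/(5.4015 × 4.5396) = 5.4015 + 0.0373849 = 5.43888 m along the plane.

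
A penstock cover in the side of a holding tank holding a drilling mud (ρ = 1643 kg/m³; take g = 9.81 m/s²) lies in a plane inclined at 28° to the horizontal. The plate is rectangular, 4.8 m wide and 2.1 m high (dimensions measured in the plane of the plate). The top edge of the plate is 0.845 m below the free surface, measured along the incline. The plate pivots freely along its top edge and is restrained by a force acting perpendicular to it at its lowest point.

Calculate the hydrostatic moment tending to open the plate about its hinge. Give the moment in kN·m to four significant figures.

γ = ρg = 1643 × 9.81 / 1000 = 16.11783 kN/m³.
Let θ = 28° be the plate's angle to the horizontal; measure y along the incline from where the plane meets the free surface. Vertical depth h = y·sinθ with sinθ = 0.469472.
The centroid lies 2.1/2 = 1.05 m below the top edge, so y_c = 0.845 + 1.05 = 1.895 m and h_c = 1.895 × 0.469472 = 0.889649 m.
A = 4.8 × 2.1 = 10.08 m².
Resultant F = γ·h_c·A = 16.11783 × 0.889649 × 10.08 = 144.539 kN.
I_c = b·h³/12 = 4.8 × 2.1³/12 = 3.7044 m⁴.
Centre of pressure: y_p = y_c + I_c/(y_c·A) = 1.895 + 3.7044/(1.895 × 10.08) = 1.895 + 0.193931 = 2.08893 m along the plane.
The resultant acts 1.05 + 0.193931 = 1.24393 m (along the plate) below the hinge at the top edge, so the moment about the hinge is M = F × 1.24393 = 144.539 × 1.24393 = 179.796 kN·m.

M ≈ 179.8 kN·m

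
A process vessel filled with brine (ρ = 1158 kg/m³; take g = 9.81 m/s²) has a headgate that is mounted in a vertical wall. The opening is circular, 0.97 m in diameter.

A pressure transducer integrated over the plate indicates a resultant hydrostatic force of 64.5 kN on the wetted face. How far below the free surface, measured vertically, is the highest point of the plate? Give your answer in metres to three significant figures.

γ = ρg = 1158 × 9.81 / 1000 = 11.35998 kN/m³.
A = π(0.485)² = 0.738981 m².
From F = γ·h_c·A, the centroid depth is h_c = 64.5/(11.35998 × 0.738981) = 7.68332 m.
The centroid is at the centre, 0.485 m below the top of the plate, so the highest point sits at h_top = 7.68332 − 0.485 = 7.19832 m below the surface.

d_top ≈ 7.20 m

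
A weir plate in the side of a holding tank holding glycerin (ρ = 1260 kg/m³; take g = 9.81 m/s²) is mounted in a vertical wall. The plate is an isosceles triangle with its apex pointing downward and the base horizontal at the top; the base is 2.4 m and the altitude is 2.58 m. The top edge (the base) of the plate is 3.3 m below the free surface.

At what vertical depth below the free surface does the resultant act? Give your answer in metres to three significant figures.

h_p = 4.25 m

γ = ρg = 1260 × 9.81 / 1000 = 12.3606 kN/m³.
With the apex down, the centroid sits h/3 = 2.58/3 = 0.86 m below the base (the top edge), so the centroid depth is h_c = 3.3 + 0.86 = 4.16 m.
A = ½ × 2.4 × 2.58 = 3.096 m².
Resultant F = γ·h_c·A = 12.3606 × 4.16 × 3.096 = 159.197 kN.
I_c = b·h³/36 = 2.4 × 2.58³/36 = 1.1449 m⁴.
Centre of pressure: y_p = y_c + I_c/(y_c·A) = 4.16 + 1.1449/(4.16 × 3.096) = 4.16 + 0.0888942 = 4.24889 m along the plane.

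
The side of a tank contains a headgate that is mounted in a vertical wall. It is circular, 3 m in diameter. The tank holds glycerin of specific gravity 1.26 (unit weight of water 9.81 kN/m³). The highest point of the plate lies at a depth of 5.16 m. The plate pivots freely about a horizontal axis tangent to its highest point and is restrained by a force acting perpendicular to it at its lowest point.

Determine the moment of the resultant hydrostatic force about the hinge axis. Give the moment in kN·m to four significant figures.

γ = 1.26 × 9.81 = 12.3606 kN/m³.
The centroid is at the centre, 1.5 m below the top of the plate, so the centroid depth is h_c = 5.16 + 1.5 = 6.66 m.
A = π(1.5)² = 7.06858 m².
Resultant F = γ·h_c·A = 12.3606 × 6.66 × 7.06858 = 581.897 kN.
I_c = πr⁴/4 = π × 1.5⁴/4 = 3.97608 m⁴.
Centre of pressure: y_p = y_c + I_c/(y_c·A) = 6.66 + 3.97608/(6.66 × 7.06858) = 6.66 + 0.0844595 = 6.74446 m along the plane.
The resultant acts 1.5 + 0.0844595 = 1.58446 m (along the plate) below the hinge at the top edge, so the moment about the hinge is M = F × 1.58446 = 581.897 × 1.58446 = 921.993 kN·m.

M ≈ 922.0 kN·m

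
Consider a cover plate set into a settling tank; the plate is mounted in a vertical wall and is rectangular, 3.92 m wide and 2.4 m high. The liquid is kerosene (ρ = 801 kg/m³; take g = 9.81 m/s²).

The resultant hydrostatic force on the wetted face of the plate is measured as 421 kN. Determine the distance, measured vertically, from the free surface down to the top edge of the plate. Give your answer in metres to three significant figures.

γ = ρg = 801 × 9.81 / 1000 = 7.85781 kN/m³.
A = 3.92 × 2.4 = 9.408 m².
From F = γ·h_c·A, the centroid depth is h_c = 421/(7.85781 × 9.408) = 5.69486 m.
The centroid lies 2.4/2 = 1.2 m below the top edge, so the top edge sits at h_top = 5.69486 − 1.2 = 4.49486 m below the surface.

d_top ≈ 4.49 m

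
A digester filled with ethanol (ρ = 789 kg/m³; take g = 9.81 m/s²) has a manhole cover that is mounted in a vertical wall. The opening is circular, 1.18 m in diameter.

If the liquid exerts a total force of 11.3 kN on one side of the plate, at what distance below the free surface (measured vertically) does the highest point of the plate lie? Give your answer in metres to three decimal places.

d_top ≈ 0.745 m

γ = ρg = 789 × 9.81 / 1000 = 7.74009 kN/m³.
A = π(0.59)² = 1.09359 m².
From F = γ·h_c·A, the centroid depth is h_c = 11.3/(7.74009 × 1.09359) = 1.33499 m.
The centroid is at the centre, 0.59 m below the top of the plate, so the highest point sits at h_top = 1.33499 − 0.59 = 0.74499 m below the surface.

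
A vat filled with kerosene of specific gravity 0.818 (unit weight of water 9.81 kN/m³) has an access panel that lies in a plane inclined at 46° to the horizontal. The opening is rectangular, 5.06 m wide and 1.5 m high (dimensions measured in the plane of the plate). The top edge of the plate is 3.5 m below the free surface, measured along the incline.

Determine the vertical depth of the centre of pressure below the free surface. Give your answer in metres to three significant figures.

γ = 0.818 × 9.81 = 8.02458 kN/m³.
Let θ = 46° be the plate's angle to the horizontal; measure y along the incline from where the plane meets the free surface. Vertical depth h = y·sinθ with sinθ = 0.719340.
The centroid lies 1.5/2 = 0.75 m below the top edge, so y_c = 3.5 + 0.75 = 4.25 m and h_c = 4.25 × 0.719340 = 3.0572 m.
A = 5.06 × 1.5 = 7.59 m².
Resultant F = γ·h_c·A = 8.02458 × 3.0572 × 7.59 = 186.204 kN.
I_c = b·h³/12 = 5.06 × 1.5³/12 = 1.42312 m⁴.
Centre of pressure: y_p = y_c + I_c/(y_c·A) = 4.25 + 1.42312/(4.25 × 7.59) = 4.25 + 0.0441175 = 4.29412 m along the plane.
Vertically, h_p = y_p·sinθ = 4.29412 × 0.719340 = 3.08893 m.

h_p = 3.09 m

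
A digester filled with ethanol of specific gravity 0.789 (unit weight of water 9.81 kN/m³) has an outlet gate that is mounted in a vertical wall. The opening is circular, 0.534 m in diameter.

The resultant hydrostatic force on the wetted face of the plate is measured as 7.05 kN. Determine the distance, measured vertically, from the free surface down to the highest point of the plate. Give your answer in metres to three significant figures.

d_top ≈ 3.80 m

γ = 0.789 × 9.81 = 7.74009 kN/m³.
A = π(0.267)² = 0.223961 m².
From F = γ·h_c·A, the centroid depth is h_c = 7.05/(7.74009 × 0.223961) = 4.06697 m.
The centroid is at the centre, 0.267 m below the top of the plate, so the highest point sits at h_top = 4.06697 − 0.267 = 3.79997 m below the surface.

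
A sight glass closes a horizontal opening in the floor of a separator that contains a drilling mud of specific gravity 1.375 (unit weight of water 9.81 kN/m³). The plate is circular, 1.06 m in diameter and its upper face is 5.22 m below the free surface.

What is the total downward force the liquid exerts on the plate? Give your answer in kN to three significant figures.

γ = 1.375 × 9.81 = 13.48875 kN/m³.
The plate is horizontal, so pressure is uniform at p = γ·h = 13.48875 × 5.22 = 70.4113 kN/m².
A = π(0.53)² = 0.882473 m².
F = p·A = 70.4113 × 0.882473 = 62.1361 kN.

F ≈ 62.1 kN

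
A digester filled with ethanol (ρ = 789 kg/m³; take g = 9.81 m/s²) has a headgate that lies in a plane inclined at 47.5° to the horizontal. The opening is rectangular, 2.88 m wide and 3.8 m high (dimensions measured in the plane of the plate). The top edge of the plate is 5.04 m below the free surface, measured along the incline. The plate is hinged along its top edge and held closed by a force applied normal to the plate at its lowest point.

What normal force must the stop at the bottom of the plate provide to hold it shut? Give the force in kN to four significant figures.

P ≈ 236.5 kN

γ = ρg = 789 × 9.81 / 1000 = 7.74009 kN/m³.
Let θ = 47.5° be the plate's angle to the horizontal; measure y along the incline from where the plane meets the free surface. Vertical depth h = y·sinθ with sinθ = 0.737277.
The centroid lies 3.8/2 = 1.9 m below the top edge, so y_c = 5.04 + 1.9 = 6.94 m and h_c = 6.94 × 0.737277 = 5.1167 m.
A = 2.88 × 3.8 = 10.944 m².
Resultant F = γ·h_c·A = 7.74009 × 5.1167 × 10.944 = 433.423 kN.
I_c = b·h³/12 = 2.88 × 3.8³/12 = 13.1693 m⁴.
Centre of pressure: y_p = y_c + I_c/(y_c·A) = 6.94 + 13.1693/(6.94 × 10.944) = 6.94 + 0.173391 = 7.11339 m along the plane.
The resultant acts 1.9 + 0.173391 = 2.07339 m (along the plate) below the hinge at the top edge, so the moment about the hinge is M = F × 2.07339 = 433.423 × 2.07339 = 898.655 kN·m.
A normal force at the bottom, 3.8 m from the hinge, must supply this moment: P = 898.655/3.8 = 236.488 kN.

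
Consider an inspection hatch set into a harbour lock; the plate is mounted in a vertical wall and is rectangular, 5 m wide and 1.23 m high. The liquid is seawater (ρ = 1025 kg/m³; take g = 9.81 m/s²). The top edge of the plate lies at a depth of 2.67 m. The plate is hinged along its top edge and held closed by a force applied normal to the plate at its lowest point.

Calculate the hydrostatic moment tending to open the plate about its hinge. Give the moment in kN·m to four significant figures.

M ≈ 132.7 kN·m

γ = ρg = 1025 × 9.81 / 1000 = 10.05525 kN/m³.
The centroid lies 1.23/2 = 0.615 m below the top edge, so the centroid depth is h_c = 2.67 + 0.615 = 3.285 m.
A = 5 × 1.23 = 6.15 m².
Resultant F = γ·h_c·A = 10.05525 × 3.285 × 6.15 = 203.144 kN.
I_c = b·h³/12 = 5 × 1.23³/12 = 0.775361 m⁴.
Centre of pressure: y_p = y_c + I_c/(y_c·A) = 3.285 + 0.775361/(3.285 × 6.15) = 3.285 + 0.038379 = 3.32338 m along the plane.
The resultant acts 0.615 + 0.038379 = 0.653379 m (along the plate) below the hinge at the top edge, so the moment about the hinge is M = F × 0.653379 = 203.144 × 0.653379 = 132.73 kN·m.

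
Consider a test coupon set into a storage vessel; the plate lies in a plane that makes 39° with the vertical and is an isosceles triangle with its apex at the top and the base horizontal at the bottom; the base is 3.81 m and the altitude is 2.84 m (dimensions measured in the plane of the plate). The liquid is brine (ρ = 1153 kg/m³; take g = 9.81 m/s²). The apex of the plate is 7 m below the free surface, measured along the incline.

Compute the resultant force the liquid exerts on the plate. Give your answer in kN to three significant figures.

γ = ρg = 1153 × 9.81 / 1000 = 11.31093 kN/m³.
The plate makes 39° with the vertical, i.e. θ = 90° − 39° = 51° to the horizontal. Measuring y along the incline from the free-surface line, vertical depth h = y·sinθ with sinθ = 0.777146.
With the apex up, the centroid sits 2h/3 = 2 × 2.84/3 = 1.89333 m below the apex, so y_c = 7 + 1.89333 = 8.89333 m and h_c = 8.89333 × 0.777146 = 6.91142 m.
A = ½ × 3.81 × 2.84 = 5.4102 m².
Resultant F = γ·h_c·A = 11.31093 × 6.91142 × 5.4102 = 422.94 kN.

F ≈ 423 kN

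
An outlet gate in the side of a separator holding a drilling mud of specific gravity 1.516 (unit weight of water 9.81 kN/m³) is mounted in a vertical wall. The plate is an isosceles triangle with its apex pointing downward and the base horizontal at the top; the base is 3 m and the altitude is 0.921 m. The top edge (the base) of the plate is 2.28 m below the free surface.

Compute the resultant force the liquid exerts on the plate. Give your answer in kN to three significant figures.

F ≈ 53.2 kN

γ = 1.516 × 9.81 = 14.87196 kN/m³.
With the apex down, the centroid sits h/3 = 0.921/3 = 0.307 m below the base (the top edge), so the centroid depth is h_c = 2.28 + 0.307 = 2.587 m.
A = ½ × 3 × 0.921 = 1.3815 m².
Resultant F = γ·h_c·A = 14.87196 × 2.587 × 1.3815 = 53.1515 kN.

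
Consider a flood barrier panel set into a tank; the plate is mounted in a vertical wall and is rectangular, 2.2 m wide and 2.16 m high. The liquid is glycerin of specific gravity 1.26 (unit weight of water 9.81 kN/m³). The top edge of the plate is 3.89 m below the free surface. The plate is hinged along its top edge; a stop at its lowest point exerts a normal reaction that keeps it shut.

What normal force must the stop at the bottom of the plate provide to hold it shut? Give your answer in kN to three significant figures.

P ≈ 157 kN

γ = 1.26 × 9.81 = 12.3606 kN/m³.
The centroid lies 2.16/2 = 1.08 m below the top edge, so the centroid depth is h_c = 3.89 + 1.08 = 4.97 m.
A = 2.2 × 2.16 = 4.752 m².
Resultant F = γ·h_c·A = 12.3606 × 4.97 × 4.752 = 291.926 kN.
I_c = b·h³/12 = 2.2 × 2.16³/12 = 1.84758 m⁴.
Centre of pressure: y_p = y_c + I_c/(y_c·A) = 4.97 + 1.84758/(4.97 × 4.752) = 4.97 + 0.0782295 = 5.04823 m along the plane.
The resultant acts 1.08 + 0.0782295 = 1.15823 m (along the plate) below the hinge at the top edge, so the moment about the hinge is M = F × 1.15823 = 291.926 × 1.15823 = 338.117 kN·m.
A normal force at the bottom, 2.16 m from the hinge, must supply this moment: P = 338.117/2.16 = 156.536 kN.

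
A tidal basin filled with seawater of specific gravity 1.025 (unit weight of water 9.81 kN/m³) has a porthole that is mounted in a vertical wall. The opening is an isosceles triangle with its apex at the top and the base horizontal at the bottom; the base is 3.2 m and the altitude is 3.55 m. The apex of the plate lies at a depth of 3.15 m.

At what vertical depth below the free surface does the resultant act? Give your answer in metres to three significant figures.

γ = 1.025 × 9.81 = 10.05525 kN/m³.
With the apex up, the centroid sits 2h/3 = 2 × 3.55/3 = 2.36667 m below the apex, so the centroid depth is h_c = 3.15 + 2.36667 = 5.51667 m.
A = ½ × 3.2 × 3.55 = 5.68 m².
Resultant F = γ·h_c·A = 10.05525 × 5.51667 × 5.68 = 315.078 kN.
I_c = b·h³/36 = 3.2 × 3.55³/36 = 3.97679 m⁴.
Centre of pressure: y_p = y_c + I_c/(y_c·A) = 5.51667 + 3.97679/(5.51667 × 5.68) = 5.51667 + 0.126913 = 5.64358 m along the plane.

h_p = 5.64 m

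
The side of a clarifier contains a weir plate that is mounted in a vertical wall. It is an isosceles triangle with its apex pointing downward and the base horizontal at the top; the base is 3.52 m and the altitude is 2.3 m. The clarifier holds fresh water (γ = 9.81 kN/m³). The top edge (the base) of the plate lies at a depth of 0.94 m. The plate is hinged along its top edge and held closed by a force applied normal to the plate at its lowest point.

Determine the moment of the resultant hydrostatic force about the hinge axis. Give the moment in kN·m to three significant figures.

γ = 9.81 kN/m³.
With the apex down, the centroid sits h/3 = 2.3/3 = 0.766667 m below the base (the top edge), so the centroid depth is h_c = 0.94 + 0.766667 = 1.70667 m.
A = ½ × 3.52 × 2.3 = 4.048 m².
Resultant F = γ·h_c·A = 9.81 × 1.70667 × 4.048 = 67.7734 kN.
I_c = b·h³/36 = 3.52 × 2.3³/36 = 1.18966 m⁴.
Centre of pressure: y_p = y_c + I_c/(y_c·A) = 1.70667 + 1.18966/(1.70667 × 4.048) = 1.70667 + 0.1722 = 1.87887 m along the plane.
The resultant acts 0.766667 + 0.1722 = 0.938867 m (along the plate) below the hinge at the top edge, so the moment about the hinge is M = F × 0.938867 = 67.7734 × 0.938867 = 63.6302 kN·m.

M ≈ 63.6 kN·m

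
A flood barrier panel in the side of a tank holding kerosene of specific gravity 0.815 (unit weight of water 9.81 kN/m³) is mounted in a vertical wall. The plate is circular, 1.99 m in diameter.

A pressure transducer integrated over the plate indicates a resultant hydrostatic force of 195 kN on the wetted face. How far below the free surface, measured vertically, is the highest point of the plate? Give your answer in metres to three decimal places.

γ = 0.815 × 9.81 = 7.99515 kN/m³.
A = π(0.995)² = 3.11026 m².
From F = γ·h_c·A, the centroid depth is h_c = 195/(7.99515 × 3.11026) = 7.84172 m.
The centroid is at the centre, 0.995 m below the top of the plate, so the highest point sits at h_top = 7.84172 − 0.995 = 6.84672 m below the surface.

d_top ≈ 6.847 m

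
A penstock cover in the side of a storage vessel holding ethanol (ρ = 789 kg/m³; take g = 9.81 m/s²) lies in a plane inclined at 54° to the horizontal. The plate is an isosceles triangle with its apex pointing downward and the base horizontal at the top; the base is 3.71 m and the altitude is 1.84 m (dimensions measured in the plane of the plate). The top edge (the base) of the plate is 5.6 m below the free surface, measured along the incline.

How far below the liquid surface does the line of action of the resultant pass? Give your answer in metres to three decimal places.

h_p = 5.051 m

γ = ρg = 789 × 9.81 / 1000 = 7.74009 kN/m³.
Let θ = 54° be the plate's angle to the horizontal; measure y along the incline from where the plane meets the free surface. Vertical depth h = y·sinθ with sinθ = 0.809017.
With the apex down, the centroid sits h/3 = 1.84/3 = 0.613333 m below the base (the top edge), so y_c = 5.6 + 0.613333 = 6.21333 m and h_c = 6.21333 × 0.809017 = 5.02669 m.
A = ½ × 3.71 × 1.84 = 3.4132 m².
Resultant F = γ·h_c·A = 7.74009 × 5.02669 × 3.4132 = 132.797 kN.
I_c = b·h³/36 = 3.71 × 1.84³/36 = 0.641985 m⁴.
Centre of pressure: y_p = y_c + I_c/(y_c·A) = 6.21333 + 0.641985/(6.21333 × 3.4132) = 6.21333 + 0.0302718 = 6.2436 m along the plane.
Vertically, h_p = y_p·sinθ = 6.2436 × 0.809017 = 5.05118 m.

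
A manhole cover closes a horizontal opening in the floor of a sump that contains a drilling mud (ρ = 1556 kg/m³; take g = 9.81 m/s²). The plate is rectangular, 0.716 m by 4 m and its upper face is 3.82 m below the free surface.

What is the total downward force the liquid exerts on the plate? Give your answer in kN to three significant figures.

F ≈ 167 kN

γ = ρg = 1556 × 9.81 / 1000 = 15.26436 kN/m³.
The plate is horizontal, so pressure is uniform at p = γ·h = 15.26436 × 3.82 = 58.3099 kN/m².
A = 0.716 × 4 = 2.864 m².
F = p·A = 58.3099 × 2.864 = 167 kN.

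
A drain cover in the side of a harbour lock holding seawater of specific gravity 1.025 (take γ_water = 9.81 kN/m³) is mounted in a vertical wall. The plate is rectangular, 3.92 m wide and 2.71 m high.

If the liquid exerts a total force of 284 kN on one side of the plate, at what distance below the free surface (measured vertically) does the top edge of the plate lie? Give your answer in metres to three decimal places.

d_top ≈ 1.304 m

γ = 1.025 × 9.81 = 10.05525 kN/m³.
A = 3.92 × 2.71 = 10.6232 m².
From F = γ·h_c·A, the centroid depth is h_c = 284/(10.05525 × 10.6232) = 2.6587 m.
The centroid lies 2.71/2 = 1.355 m below the top edge, so the top edge sits at h_top = 2.6587 − 1.355 = 1.3037 m below the surface.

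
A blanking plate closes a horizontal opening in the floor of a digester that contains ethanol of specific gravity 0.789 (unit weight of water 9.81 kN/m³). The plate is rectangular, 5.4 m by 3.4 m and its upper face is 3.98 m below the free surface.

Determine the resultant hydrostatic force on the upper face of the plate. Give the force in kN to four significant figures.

F ≈ 565.6 kN

γ = 0.789 × 9.81 = 7.74009 kN/m³.
The plate is horizontal, so pressure is uniform at p = γ·h = 7.74009 × 3.98 = 30.8056 kN/m².
A = 5.4 × 3.4 = 18.36 m².
F = p·A = 30.8056 × 18.36 = 565.591 kN.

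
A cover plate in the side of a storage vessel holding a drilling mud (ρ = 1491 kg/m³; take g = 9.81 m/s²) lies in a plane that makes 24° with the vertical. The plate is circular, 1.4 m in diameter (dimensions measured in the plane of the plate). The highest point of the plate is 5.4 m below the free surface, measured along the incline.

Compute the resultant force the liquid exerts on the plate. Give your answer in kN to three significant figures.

γ = ρg = 1491 × 9.81 / 1000 = 14.62671 kN/m³.
The plate makes 24° with the vertical, i.e. θ = 90° − 24° = 66° to the horizontal. Measuring y along the incline from the free-surface line, vertical depth h = y·sinθ with sinθ = 0.913545.
The centroid is at the centre, 0.7 m below the top of the plate, so y_c = 5.4 + 0.7 = 6.1 m and h_c = 6.1 × 0.913545 = 5.57262 m.
A = π(0.7)² = 1.53938 m².
Resultant F = γ·h_c·A = 14.62671 × 5.57262 × 1.53938 = 125.473 kN.

F ≈ 125 kN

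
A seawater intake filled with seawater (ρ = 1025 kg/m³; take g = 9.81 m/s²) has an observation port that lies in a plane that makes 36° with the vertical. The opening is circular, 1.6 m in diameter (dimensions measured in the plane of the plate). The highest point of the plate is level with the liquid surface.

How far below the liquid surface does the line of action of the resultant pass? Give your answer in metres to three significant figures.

h_p = 0.809 m

γ = ρg = 1025 × 9.81 / 1000 = 10.05525 kN/m³.
The plate makes 36° with the vertical, i.e. θ = 90° − 36° = 54° to the horizontal. Measuring y along the incline from the free-surface line, vertical depth h = y·sinθ with sinθ = 0.809017.
The centroid is at the centre, 0.8 m below the top of the plate, so y_c = 0.8 m and h_c = 0.8 × 0.809017 = 0.647214 m.
A = π(0.8)² = 2.01062 m².
Resultant F = γ·h_c·A = 10.05525 × 0.647214 × 2.01062 = 13.0849 kN.
I_c = πr⁴/4 = π × 0.8⁴/4 = 0.321699 m⁴.
Centre of pressure: y_p = y_c + I_c/(y_c·A) = 0.8 + 0.321699/(0.8 × 2.01062) = 0.8 + 0.2 = 1 m along the plane.
Vertically, h_p = y_p·sinθ = 1 × 0.809017 = 0.809017 m.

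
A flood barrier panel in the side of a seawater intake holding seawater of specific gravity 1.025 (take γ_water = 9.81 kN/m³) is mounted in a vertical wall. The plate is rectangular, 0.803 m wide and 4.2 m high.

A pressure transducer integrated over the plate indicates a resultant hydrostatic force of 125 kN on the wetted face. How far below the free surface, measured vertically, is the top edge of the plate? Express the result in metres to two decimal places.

γ = 1.025 × 9.81 = 10.05525 kN/m³.
A = 0.803 × 4.2 = 3.3726 m².
From F = γ·h_c·A, the centroid depth is h_c = 125/(10.05525 × 3.3726) = 3.68597 m.
The centroid lies 4.2/2 = 2.1 m below the top edge, so the top edge sits at h_top = 3.68597 − 2.1 = 1.58597 m below the surface.

d_top ≈ 1.59 m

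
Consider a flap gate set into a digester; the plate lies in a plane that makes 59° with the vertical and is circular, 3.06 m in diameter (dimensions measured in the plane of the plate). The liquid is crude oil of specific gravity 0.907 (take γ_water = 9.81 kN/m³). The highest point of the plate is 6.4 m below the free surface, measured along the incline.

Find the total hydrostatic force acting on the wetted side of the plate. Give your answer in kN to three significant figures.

γ = 0.907 × 9.81 = 8.89767 kN/m³.
The plate makes 59° with the vertical, i.e. θ = 90° − 59° = 31° to the horizontal. Measuring y along the incline from the free-surface line, vertical depth h = y·sinθ with sinθ = 0.515038.
The centroid is at the centre, 1.53 m below the top of the plate, so y_c = 6.4 + 1.53 = 7.93 m and h_c = 7.93 × 0.515038 = 4.08425 m.
A = π(1.53)² = 7.35415 m².
Resultant F = γ·h_c·A = 8.89767 × 4.08425 × 7.35415 = 267.252 kN.

F ≈ 267 kN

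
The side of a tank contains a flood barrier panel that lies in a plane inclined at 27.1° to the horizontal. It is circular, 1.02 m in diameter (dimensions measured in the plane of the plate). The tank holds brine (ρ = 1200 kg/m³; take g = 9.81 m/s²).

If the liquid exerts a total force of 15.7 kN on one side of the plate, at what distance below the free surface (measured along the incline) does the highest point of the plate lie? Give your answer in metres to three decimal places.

y_top ≈ 3.073 m

γ = ρg = 1200 × 9.81 / 1000 = 11.772 kN/m³.
A = π(0.51)² = 0.817128 m².
From F = γ·h_c·A, the centroid depth is h_c = 15.7/(11.772 × 0.817128) = 1.63215 m.
Let θ = 27.1° be the plate's angle to the horizontal; measure y along the incline from where the plane meets the free surface. Vertical depth h = y·sinθ with sinθ = 0.455545.
Along the incline, y_c = h_c/sinθ = 1.63215/0.455545 = 3.58285 m.
The centroid is at the centre, 0.51 m below the top of the plate, so the highest point sits at y_top = 3.58285 − 0.51 = 3.07285 m along the incline.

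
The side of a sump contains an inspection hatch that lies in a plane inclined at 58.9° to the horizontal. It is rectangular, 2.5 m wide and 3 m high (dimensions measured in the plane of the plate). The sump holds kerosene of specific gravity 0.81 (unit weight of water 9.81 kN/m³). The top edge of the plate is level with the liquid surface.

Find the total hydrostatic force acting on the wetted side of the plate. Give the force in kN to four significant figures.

γ = 0.81 × 9.81 = 7.9461 kN/m³.
Let θ = 58.9° be the plate's angle to the horizontal; measure y along the incline from where the plane meets the free surface. Vertical depth h = y·sinθ with sinθ = 0.856267.
The centroid lies 3/2 = 1.5 m below the top edge, so y_c = 1.5 m and h_c = 1.5 × 0.856267 = 1.2844 m.
A = 2.5 × 3 = 7.5 m².
Resultant F = γ·h_c·A = 7.9461 × 1.2844 × 7.5 = 76.5448 kN.

F ≈ 76.54 kN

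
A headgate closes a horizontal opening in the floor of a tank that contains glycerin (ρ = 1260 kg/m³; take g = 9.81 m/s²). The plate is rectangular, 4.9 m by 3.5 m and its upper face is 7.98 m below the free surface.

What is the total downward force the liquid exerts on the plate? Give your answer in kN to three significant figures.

γ = ρg = 1260 × 9.81 / 1000 = 12.3606 kN/m³.
The plate is horizontal, so pressure is uniform at p = γ·h = 12.3606 × 7.98 = 98.6376 kN/m².
A = 4.9 × 3.5 = 17.15 m².
F = p·A = 98.6376 × 17.15 = 1691.63 kN.

F ≈ 1690 kN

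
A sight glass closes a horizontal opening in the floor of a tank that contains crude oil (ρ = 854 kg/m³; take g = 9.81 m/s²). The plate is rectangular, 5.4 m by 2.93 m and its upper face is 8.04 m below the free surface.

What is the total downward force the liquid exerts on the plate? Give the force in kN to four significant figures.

F ≈ 1066 kN

γ = ρg = 854 × 9.81 / 1000 = 8.37774 kN/m³.
The plate is horizontal, so pressure is uniform at p = γ·h = 8.37774 × 8.04 = 67.357 kN/m².
A = 5.4 × 2.93 = 15.822 m².
F = p·A = 67.357 × 15.822 = 1065.72 kN.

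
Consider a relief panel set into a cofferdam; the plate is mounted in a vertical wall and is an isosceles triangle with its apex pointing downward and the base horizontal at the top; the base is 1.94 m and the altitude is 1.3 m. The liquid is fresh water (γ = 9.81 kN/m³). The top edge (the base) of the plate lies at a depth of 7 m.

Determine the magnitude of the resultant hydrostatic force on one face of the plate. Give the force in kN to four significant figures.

γ = 9.81 kN/m³.
With the apex down, the centroid sits h/3 = 1.3/3 = 0.433333 m below the base (the top edge), so the centroid depth is h_c = 7 + 0.433333 = 7.43333 m.
A = ½ × 1.94 × 1.3 = 1.261 m².
Resultant F = γ·h_c·A = 9.81 × 7.43333 × 1.261 = 91.9533 kN.

F ≈ 91.95 kN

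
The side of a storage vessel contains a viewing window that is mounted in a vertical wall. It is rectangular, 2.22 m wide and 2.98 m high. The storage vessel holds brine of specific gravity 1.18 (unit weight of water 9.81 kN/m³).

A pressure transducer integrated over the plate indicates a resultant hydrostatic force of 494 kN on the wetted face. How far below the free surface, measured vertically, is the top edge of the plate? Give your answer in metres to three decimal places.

d_top ≈ 4.961 m

γ = 1.18 × 9.81 = 11.5758 kN/m³.
A = 2.22 × 2.98 = 6.6156 m².
From F = γ·h_c·A, the centroid depth is h_c = 494/(11.5758 × 6.6156) = 6.4507 m.
The centroid lies 2.98/2 = 1.49 m below the top edge, so the top edge sits at h_top = 6.4507 − 1.49 = 4.9607 m below the surface.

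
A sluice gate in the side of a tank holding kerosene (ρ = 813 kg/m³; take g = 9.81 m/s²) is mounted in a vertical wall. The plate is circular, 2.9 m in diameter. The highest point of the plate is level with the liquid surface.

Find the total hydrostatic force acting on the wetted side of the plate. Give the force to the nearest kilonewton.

F ≈ 76 kN

γ = ρg = 813 × 9.81 / 1000 = 7.97553 kN/m³.
The centroid is at the centre, 1.45 m below the top of the plate, so the centroid depth is h_c = 1.45 m.
A = π(1.45)² = 6.6052 m².
Resultant F = γ·h_c·A = 7.97553 × 1.45 × 6.6052 = 76.386 kN.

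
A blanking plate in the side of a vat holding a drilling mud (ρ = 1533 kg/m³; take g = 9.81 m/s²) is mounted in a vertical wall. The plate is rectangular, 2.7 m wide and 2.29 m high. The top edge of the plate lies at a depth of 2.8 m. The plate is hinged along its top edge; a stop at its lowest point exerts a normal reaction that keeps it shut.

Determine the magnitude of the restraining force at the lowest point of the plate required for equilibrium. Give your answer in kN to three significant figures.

γ = ρg = 1533 × 9.81 / 1000 = 15.03873 kN/m³.
The centroid lies 2.29/2 = 1.145 m below the top edge, so the centroid depth is h_c = 2.8 + 1.145 = 3.945 m.
A = 2.7 × 2.29 = 6.183 m².
Resultant F = γ·h_c·A = 15.03873 × 3.945 × 6.183 = 366.824 kN.
I_c = b·h³/12 = 2.7 × 2.29³/12 = 2.70202 m⁴.
Centre of pressure: y_p = y_c + I_c/(y_c·A) = 3.945 + 2.70202/(3.945 × 6.183) = 3.945 + 0.110775 = 4.05577 m along the plane.
The resultant acts 1.145 + 0.110775 = 1.25578 m (along the plate) below the hinge at the top edge, so the moment about the hinge is M = F × 1.25578 = 366.824 × 1.25578 = 460.65 kN·m.
A normal force at the bottom, 2.29 m from the hinge, must supply this moment: P = 460.65/2.29 = 201.157 kN.

P ≈ 201 kN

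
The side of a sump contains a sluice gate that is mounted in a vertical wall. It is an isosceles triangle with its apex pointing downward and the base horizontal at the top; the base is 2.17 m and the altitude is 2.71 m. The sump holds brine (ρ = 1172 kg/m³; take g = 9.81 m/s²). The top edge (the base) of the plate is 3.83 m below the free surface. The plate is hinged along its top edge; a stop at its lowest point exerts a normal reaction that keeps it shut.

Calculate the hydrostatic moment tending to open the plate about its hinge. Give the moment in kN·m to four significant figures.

γ = ρg = 1172 × 9.81 / 1000 = 11.49732 kN/m³.
With the apex down, the centroid sits h/3 = 2.71/3 = 0.903333 m below the base (the top edge), so the centroid depth is h_c = 3.83 + 0.903333 = 4.73333 m.
A = ½ × 2.17 × 2.71 = 2.94035 m².
Resultant F = γ·h_c·A = 11.49732 × 4.73333 × 2.94035 = 160.016 kN.
I_c = b·h³/36 = 2.17 × 2.71³/36 = 1.19968 m⁴.
Centre of pressure: y_p = y_c + I_c/(y_c·A) = 4.73333 + 1.19968/(4.73333 × 2.94035) = 4.73333 + 0.0861985 = 4.81953 m along the plane.
The resultant acts 0.903333 + 0.0861985 = 0.989532 m (along the plate) below the hinge at the top edge, so the moment about the hinge is M = F × 0.989532 = 160.016 × 0.989532 = 158.341 kN·m.

M ≈ 158.3 kN·m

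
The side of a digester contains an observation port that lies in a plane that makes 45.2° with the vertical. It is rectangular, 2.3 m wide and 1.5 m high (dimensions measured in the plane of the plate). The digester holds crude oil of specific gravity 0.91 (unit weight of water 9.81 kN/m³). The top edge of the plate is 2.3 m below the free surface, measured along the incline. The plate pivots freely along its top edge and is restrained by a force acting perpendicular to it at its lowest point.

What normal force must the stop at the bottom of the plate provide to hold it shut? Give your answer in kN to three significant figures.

γ = 0.91 × 9.81 = 8.9271 kN/m³.
The plate makes 45.2° with the vertical, i.e. θ = 90° − 45.2° = 44.8° to the horizontal. Measuring y along the incline from the free-surface line, vertical depth h = y·sinθ with sinθ = 0.704634.
The centroid lies 1.5/2 = 0.75 m below the top edge, so y_c = 2.3 + 0.75 = 3.05 m and h_c = 3.05 × 0.704634 = 2.14913 m.
A = 2.3 × 1.5 = 3.45 m².
Resultant F = γ·h_c·A = 8.9271 × 2.14913 × 3.45 = 66.19 kN.
I_c = b·h³/12 = 2.3 × 1.5³/12 = 0.646875 m⁴.
Centre of pressure: y_p = y_c + I_c/(y_c·A) = 3.05 + 0.646875/(3.05 × 3.45) = 3.05 + 0.0614754 = 3.11148 m along the plane.
The resultant acts 0.75 + 0.0614754 = 0.811475 m (along the plate) below the hinge at the top edge, so the moment about the hinge is M = F × 0.811475 = 66.19 × 0.811475 = 53.7115 kN·m.
A normal force at the bottom, 1.5 m from the hinge, must supply this moment: P = 53.7115/1.5 = 35.8077 kN.

P ≈ 35.8 kN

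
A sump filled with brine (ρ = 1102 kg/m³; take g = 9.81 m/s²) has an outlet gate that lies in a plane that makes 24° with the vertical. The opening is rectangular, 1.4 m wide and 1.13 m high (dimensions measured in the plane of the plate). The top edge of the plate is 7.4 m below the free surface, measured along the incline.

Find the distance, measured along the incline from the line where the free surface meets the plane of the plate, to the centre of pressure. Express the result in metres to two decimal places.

γ = ρg = 1102 × 9.81 / 1000 = 10.81062 kN/m³.
The plate makes 24° with the vertical, i.e. θ = 90° − 24° = 66° to the horizontal. Measuring y along the incline from the free-surface line, vertical depth h = y·sinθ with sinθ = 0.913545.
The centroid lies 1.13/2 = 0.565 m below the top edge, so y_c = 7.4 + 0.565 = 7.965 m and h_c = 7.965 × 0.913545 = 7.27639 m.
A = 1.4 × 1.13 = 1.582 m².
Resultant F = γ·h_c·A = 10.81062 × 7.27639 × 1.582 = 124.444 kN.
I_c = b·h³/12 = 1.4 × 1.13³/12 = 0.168338 m⁴.
Centre of pressure: y_p = y_c + I_c/(y_c·A) = 7.965 + 0.168338/(7.965 × 1.582) = 7.965 + 0.0133595 = 7.97836 m along the plane.

y_p = 7.98 m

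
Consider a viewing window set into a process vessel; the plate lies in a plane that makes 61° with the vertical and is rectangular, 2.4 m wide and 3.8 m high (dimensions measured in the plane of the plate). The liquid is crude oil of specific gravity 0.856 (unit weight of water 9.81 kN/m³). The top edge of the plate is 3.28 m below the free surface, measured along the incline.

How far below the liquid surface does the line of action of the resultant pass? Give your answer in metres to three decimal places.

h_p = 2.624 m

γ = 0.856 × 9.81 = 8.39736 kN/m³.
The plate makes 61° with the vertical, i.e. θ = 90° − 61° = 29° to the horizontal. Measuring y along the incline from the free-surface line, vertical depth h = y·sinθ with sinθ = 0.484810.
The centroid lies 3.8/2 = 1.9 m below the top edge, so y_c = 3.28 + 1.9 = 5.18 m and h_c = 5.18 × 0.484810 = 2.51132 m.
A = 2.4 × 3.8 = 9.12 m².
Resultant F = γ·h_c·A = 8.39736 × 2.51132 × 9.12 = 192.327 kN.
I_c = b·h³/12 = 2.4 × 3.8³/12 = 10.9744 m⁴.
Centre of pressure: y_p = y_c + I_c/(y_c·A) = 5.18 + 10.9744/(5.18 × 9.12) = 5.18 + 0.232304 = 5.4123 m along the plane.
Vertically, h_p = y_p·sinθ = 5.4123 × 0.484810 = 2.62394 m.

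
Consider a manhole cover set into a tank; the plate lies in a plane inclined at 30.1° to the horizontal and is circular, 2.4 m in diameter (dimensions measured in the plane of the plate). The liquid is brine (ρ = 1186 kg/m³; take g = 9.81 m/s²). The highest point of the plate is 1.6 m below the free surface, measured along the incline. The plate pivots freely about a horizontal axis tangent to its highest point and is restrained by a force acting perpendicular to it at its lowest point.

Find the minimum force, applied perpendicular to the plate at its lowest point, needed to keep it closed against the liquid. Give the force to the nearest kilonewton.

γ = ρg = 1186 × 9.81 / 1000 = 11.63466 kN/m³.
Let θ = 30.1° be the plate's angle to the horizontal; measure y along the incline from where the plane meets the free surface. Vertical depth h = y·sinθ with sinθ = 0.501511.
The centroid is at the centre, 1.2 m below the top of the plate, so y_c = 1.6 + 1.2 = 2.8 m and h_c = 2.8 × 0.501511 = 1.40423 m.
A = π(1.2)² = 4.52389 m².
Resultant F = γ·h_c·A = 11.63466 × 1.40423 × 4.52389 = 73.9101 kN.
I_c = πr⁴/4 = π × 1.2⁴/4 = 1.6286 m⁴.
Centre of pressure: y_p = y_c + I_c/(y_c·A) = 2.8 + 1.6286/(2.8 × 4.52389) = 2.8 + 0.128571 = 2.92857 m along the plane.
The resultant acts 1.2 + 0.128571 = 1.32857 m (along the plate) below the hinge at the top edge, so the moment about the hinge is M = F × 1.32857 = 73.9101 × 1.32857 = 98.1947 kN·m.
A normal force at the bottom, 2.4 m from the hinge, must supply this moment: P = 98.1947/2.4 = 40.9145 kN.

P ≈ 41 kN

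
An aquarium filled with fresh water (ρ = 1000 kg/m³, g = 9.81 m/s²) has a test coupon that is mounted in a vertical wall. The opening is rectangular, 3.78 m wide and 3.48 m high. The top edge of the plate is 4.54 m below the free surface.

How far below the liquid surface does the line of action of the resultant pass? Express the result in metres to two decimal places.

γ = ρg = 1000 × 9.81 = 9810 N/m³ = 9.81 kN/m³.
The centroid lies 3.48/2 = 1.74 m below the top edge, so the centroid depth is h_c = 4.54 + 1.74 = 6.28 m.
A = 3.78 × 3.48 = 13.1544 m².
Resultant F = γ·h_c·A = 9.81 × 6.28 × 13.1544 = 810.4 kN.
I_c = b·h³/12 = 3.78 × 3.48³/12 = 13.2754 m⁴.
Centre of pressure: y_p = y_c + I_c/(y_c·A) = 6.28 + 13.2754/(6.28 × 13.1544) = 6.28 + 0.1607 = 6.4407 m along the plane.

h_p = 6.44 m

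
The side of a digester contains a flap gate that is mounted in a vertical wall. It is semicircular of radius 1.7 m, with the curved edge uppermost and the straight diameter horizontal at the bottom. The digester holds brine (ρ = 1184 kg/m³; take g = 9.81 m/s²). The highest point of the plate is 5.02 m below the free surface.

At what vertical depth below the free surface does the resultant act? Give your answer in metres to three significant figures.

h_p = 6.03 m

γ = ρg = 1184 × 9.81 / 1000 = 11.61504 kN/m³.
The centroid lies 4r/(3π) = 0.721502 m above the diameter, so r − 4r/(3π) = 1.7 − 0.721502 = 0.978498 m below the topmost point, so the centroid depth is h_c = 5.02 + 0.978498 = 5.9985 m.
A = πr²/2 = π × 1.7²/2 = 4.5396 m².
Resultant F = γ·h_c·A = 11.61504 × 5.9985 × 4.5396 = 316.287 kN.
I_c = (π/8 − 8/(9π))·r⁴ = 0.109757 × 1.7⁴ = 0.916701 m⁴.
Centre of pressure: y_p = y_c + I_c/(y_c·A) = 5.9985 + 0.916701/(5.9985 × 4.5396) = 5.9985 + 0.0336641 = 6.03216 m along the plane.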